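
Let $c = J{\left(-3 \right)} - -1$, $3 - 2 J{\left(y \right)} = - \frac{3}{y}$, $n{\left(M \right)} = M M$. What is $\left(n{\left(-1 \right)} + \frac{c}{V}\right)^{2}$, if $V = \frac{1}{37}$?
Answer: $5625$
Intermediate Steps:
$n{\left(M \right)} = M^{2}$
$V = \frac{1}{37} \approx 0.027027$
$J{\left(y \right)} = \frac{3}{2} + \frac{3}{2 y}$ ($J{\left(y \right)} = \frac{3}{2} - \frac{\left(-3\right) \frac{1}{y}}{2} = \frac{3}{2} + \frac{3}{2 y}$)
$c = 2$ ($c = \frac{3 \left(1 - 3\right)}{2 \left(-3\right)} - -1 = \frac{3}{2} \left(- \frac{1}{3}\right) \left(-2\right) + 1 = 1 + 1 = 2$)
$\left(n{\left(-1 \right)} + \frac{c}{V}\right)^{2} = \left(\left(-1\right)^{2} + 2 \frac{1}{\frac{1}{37}}\right)^{2} = \left(1 + 2 \cdot 37\right)^{2} = \left(1 + 74\right)^{2} = 75^{2} = 5625$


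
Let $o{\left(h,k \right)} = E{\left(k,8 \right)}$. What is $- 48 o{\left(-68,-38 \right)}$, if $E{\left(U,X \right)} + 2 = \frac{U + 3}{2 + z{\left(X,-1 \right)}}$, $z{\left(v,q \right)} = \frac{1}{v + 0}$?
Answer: $\frac{15072}{17} \approx 886.59$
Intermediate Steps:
$z{\left(v,q \right)} = \frac{1}{v}$
$E{\left(U,X \right)} = -2 + \frac{3 + U}{2 + \frac{1}{X}}$ ($E{\left(U,X \right)} = -2 + \frac{U + 3}{2 + \frac{1}{X}} = -2 + \frac{3 + U}{2 + \frac{1}{X}}$)
$o{\left(h,k \right)} = - \frac{10}{17} + \frac{8 k}{17}$ ($o{\left(h,k \right)} = \frac{-2 - 8 + k 8}{1 + 2 \cdot 8} = \frac{-2 - 8 + 8 k}{1 + 16} = \frac{-10 + 8 k}{17} = - \frac{10}{17} + \frac{8 k}{17}$)
$- 48 o{\left(-68,-38 \right)} = - 48 \left(- \frac{10}{17} + \frac{8}{17} \left(-38\right)\right) = - 48 \left(- \frac{10}{17} - \frac{304}{17}\right) = \left(-48\right) \left(- \frac{314}{17}\right) = \frac{15072}{17}$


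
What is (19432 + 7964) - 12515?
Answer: 14881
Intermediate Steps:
(19432 + 7964) - 12515 = 27396 - 12515 = 14881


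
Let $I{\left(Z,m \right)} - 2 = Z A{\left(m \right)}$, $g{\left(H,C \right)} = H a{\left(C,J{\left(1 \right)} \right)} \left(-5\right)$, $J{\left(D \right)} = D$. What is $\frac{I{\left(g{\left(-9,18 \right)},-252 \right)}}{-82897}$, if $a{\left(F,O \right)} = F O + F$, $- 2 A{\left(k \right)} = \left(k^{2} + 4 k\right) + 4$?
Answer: $\frac{50624998}{82897} \approx 610.7$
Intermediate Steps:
$A{\left(k \right)} = -2 - 2 k - \frac{k^{2}}{2}$ ($A{\left(k \right)} = - \frac{\left(k^{2} + 4 k\right) + 4}{2} = - \frac{4 + k^{2} + 4 k}{2} = -2 - 2 k - \frac{k^{2}}{2}$)
$a{\left(F,O \right)} = F + F O$
$g{\left(H,C \right)} = - 10 C H$ ($g{\left(H,C \right)} = H C \left(1 + 1\right) \left(-5\right) = H C 2 \left(-5\right) = H 2 C \left(-5\right) = 2 C H \left(-5\right) = - 10 C H$)
$I{\left(Z,m \right)} = 2 + Z \left(-2 - 2 m - \frac{m^{2}}{2}\right)$
$\frac{I{\left(g{\left(-9,18 \right)},-252 \right)}}{-82897} = \frac{2 - \frac{\left(-10\right) 18 \left(-9\right) \left(4 + \left(-252\right)^{2} + 4 \left(-252\right)\right)}{2}}{-82897} = \left(2 - 810 \left(4 + 63504 - 1008\right)\right) \left(- \frac{1}{82897}\right) = \left(2 - 810 \cdot 62500\right) \left(- \frac{1}{82897}\right) = \left(2 - 50625000\right) \left(- \frac{1}{82897}\right) = \left(-50624998\right) \left(- \frac{1}{82897}\right) = \frac{50624998}{82897}$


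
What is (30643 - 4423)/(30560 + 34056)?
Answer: 6555/16154 ≈ 0.40578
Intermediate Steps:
(30643 - 4423)/(30560 + 34056) = 26220/64616 = 26220*(1/64616) = 6555/16154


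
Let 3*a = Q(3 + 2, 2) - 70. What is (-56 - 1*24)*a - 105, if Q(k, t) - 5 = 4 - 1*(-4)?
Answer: 1415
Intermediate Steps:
Q(k, t) = 13 (Q(k, t) = 5 + (4 - 1*(-4)) = 5 + (4 + 4) = 5 + 8 = 13)
a = -19 (a = (13 - 70)/3 = (⅓)*(-57) = -19)
(-56 - 1*24)*a - 105 = (-56 - 1*24)*(-19) - 105 = (-56 - 24)*(-19) - 105 = -80*(-19) - 105 = 1520 - 105 = 1415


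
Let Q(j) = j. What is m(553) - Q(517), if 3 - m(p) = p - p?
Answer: -514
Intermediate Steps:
m(p) = 3 (m(p) = 3 - (p - p) = 3 - 1*0 = 3 + 0 = 3)
m(553) - Q(517) = 3 - 1*517 = 3 - 517 = -514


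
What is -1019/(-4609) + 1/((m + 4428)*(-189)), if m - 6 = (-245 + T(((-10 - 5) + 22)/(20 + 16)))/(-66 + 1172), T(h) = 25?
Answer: 67458540485/305120796156 ≈ 0.22109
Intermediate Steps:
m = 3208/553 (m = 6 + (-245 + 25)/(-66 + 1172) = 6 - 220/1106 = 6 - 220*1/1106 = 6 - 110/553 = 3208/553 ≈ 5.8011)
-1019/(-4609) + 1/((m + 4428)*(-189)) = -1019/(-4609) + 1/((3208/553 + 4428)*(-189)) = -1019*(-1/4609) - 1/189/(2451892/553) = 1019/4609 + (553/2451892)*(-1/189) = 1019/4609 - 79/66201084 = 67458540485/305120796156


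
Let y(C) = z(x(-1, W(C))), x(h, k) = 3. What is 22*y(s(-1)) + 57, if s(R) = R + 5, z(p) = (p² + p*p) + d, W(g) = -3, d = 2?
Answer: 497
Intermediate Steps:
z(p) = 2 + 2*p² (z(p) = (p² + p*p) + 2 = (p² + p²) + 2 = 2*p² + 2 = 2 + 2*p²)
s(R) = 5 + R
y(C) = 20 (y(C) = 2 + 2*3² = 2 + 2*9 = 2 + 18 = 20)
22*y(s(-1)) + 57 = 22*20 + 57 = 440 + 57 = 497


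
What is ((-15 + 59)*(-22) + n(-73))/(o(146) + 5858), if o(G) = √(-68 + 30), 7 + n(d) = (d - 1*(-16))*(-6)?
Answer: -618019/5719367 + 211*I*√38/11438734 ≈ -0.10806 + 0.00011371*I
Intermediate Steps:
n(d) = -103 - 6*d (n(d) = -7 + (d - 1*(-16))*(-6) = -7 + (d + 16)*(-6) = -7 + (16 + d)*(-6) = -7 + (-96 - 6*d) = -103 - 6*d)
o(G) = I*√38 (o(G) = √(-38) = I*√38)
((-15 + 59)*(-22) + n(-73))/(o(146) + 5858) = ((-15 + 59)*(-22) + (-103 - 6*(-73)))/(I*√38 + 5858) = (44*(-22) + (-103 + 438))/(5858 + I*√38) = (-968 + 335)/(5858 + I*√38) = -633/(5858 + I*√38)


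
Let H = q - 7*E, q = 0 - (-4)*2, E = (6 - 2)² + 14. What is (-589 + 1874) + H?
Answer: 1083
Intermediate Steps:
E = 30 (E = 4² + 14 = 16 + 14 = 30)
q = 8 (q = 0 - 2*(-4) = 0 + 8 = 8)
H = -202 (H = 8 - 7*30 = 8 - 210 = -202)
(-589 + 1874) + H = (-589 + 1874) - 202 = 1285 - 202 = 1083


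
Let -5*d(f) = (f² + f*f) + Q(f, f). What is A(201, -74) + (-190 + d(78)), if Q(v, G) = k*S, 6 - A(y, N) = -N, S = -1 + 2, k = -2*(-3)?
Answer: -13464/5 ≈ -2692.8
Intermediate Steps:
k = 6
S = 1
A(y, N) = 6 + N (A(y, N) = 6 - (-1)*N = 6 + N)
Q(v, G) = 6 (Q(v, G) = 6*1 = 6)
d(f) = -6/5 - 2*f²/5 (d(f) = -((f² + f*f) + 6)/5 = -((f² + f²) + 6)/5 = -(2*f² + 6)/5 = -(6 + 2*f²)/5 = -6/5 - 2*f²/5)
A(201, -74) + (-190 + d(78)) = (6 - 74) + (-190 + (-6/5 - ⅖*78²)) = -68 + (-190 + (-6/5 - ⅖*6084)) = -68 + (-190 + (-6/5 - 12168/5)) = -68 + (-190 - 12174/5) = -68 - 13124/5 = -13464/5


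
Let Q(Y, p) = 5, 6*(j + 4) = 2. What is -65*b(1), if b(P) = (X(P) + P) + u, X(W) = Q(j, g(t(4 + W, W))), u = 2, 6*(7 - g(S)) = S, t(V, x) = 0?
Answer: -520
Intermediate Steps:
j = -11/3 (j = -4 + (⅙)*2 = -4 + ⅓ = -11/3 ≈ -3.6667)
g(S) = 7 - S/6
X(W) = 5
b(P) = 7 + P (b(P) = (5 + P) + 2 = 7 + P)
-65*b(1) = -65*(7 + 1) = -65*8 = -520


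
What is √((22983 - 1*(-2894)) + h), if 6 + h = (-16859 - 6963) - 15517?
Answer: 2*I*√3367 ≈ 116.05*I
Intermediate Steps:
h = -39345 (h = -6 + ((-16859 - 6963) - 15517) = -6 + (-23822 - 15517) = -6 - 39339 = -39345)
√((22983 - 1*(-2894)) + h) = √((22983 - 1*(-2894)) - 39345) = √((22983 + 2894) - 39345) = √(25877 - 39345) = √(-13468) = 2*I*√3367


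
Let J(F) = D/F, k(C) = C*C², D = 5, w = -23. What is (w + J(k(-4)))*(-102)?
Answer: 75327/32 ≈ 2354.0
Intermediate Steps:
k(C) = C³
J(F) = 5/F
(w + J(k(-4)))*(-102) = (-23 + 5/((-4)³))*(-102) = (-23 + 5/(-64))*(-102) = (-23 + 5*(-1/64))*(-102) = (-23 - 5/64)*(-102) = -1477/64*(-102) = 75327/32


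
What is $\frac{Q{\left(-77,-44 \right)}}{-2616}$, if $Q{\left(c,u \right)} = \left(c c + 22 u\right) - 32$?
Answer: $- \frac{1643}{872} \approx -1.8842$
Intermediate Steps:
$Q{\left(c,u \right)} = -32 + c^{2} + 22 u$ ($Q{\left(c,u \right)} = \left(c^{2} + 22 u\right) - 32 = -32 + c^{2} + 22 u$)
$\frac{Q{\left(-77,-44 \right)}}{-2616} = \frac{-32 + \left(-77\right)^{2} + 22 \left(-44\right)}{-2616} = \left(-32 + 5929 - 968\right) \left(- \frac{1}{2616}\right) = 4929 \left(- \frac{1}{2616}\right) = - \frac{1643}{872}$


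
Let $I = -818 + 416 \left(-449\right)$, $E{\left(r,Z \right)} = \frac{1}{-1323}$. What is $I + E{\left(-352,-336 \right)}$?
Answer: $- \frac{248197447}{1323} \approx -1.876 \cdot 10^{5}$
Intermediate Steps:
$E{\left(r,Z \right)} = - \frac{1}{1323}$
$I = -187602$ ($I = -818 - 186784 = -187602$)
$I + E{\left(-352,-336 \right)} = -187602 - \frac{1}{1323} = - \frac{248197447}{1323}$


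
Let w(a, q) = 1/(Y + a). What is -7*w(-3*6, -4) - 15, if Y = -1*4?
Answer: -323/22 ≈ -14.682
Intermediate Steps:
Y = -4
w(a, q) = 1/(-4 + a)
-7*w(-3*6, -4) - 15 = -7/(-4 - 3*6) - 15 = -7/(-4 - 18) - 15 = -7/(-22) - 15 = -7*(-1/22) - 15 = 7/22 - 15 = -323/22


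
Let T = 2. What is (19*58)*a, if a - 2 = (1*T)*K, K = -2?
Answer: -2204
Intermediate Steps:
a = -2 (a = 2 + (1*2)*(-2) = 2 + 2*(-2) = 2 - 4 = -2)
(19*58)*a = (19*58)*(-2) = 1102*(-2) = -2204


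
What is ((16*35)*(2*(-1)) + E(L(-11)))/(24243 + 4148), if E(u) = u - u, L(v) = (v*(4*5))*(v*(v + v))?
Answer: -1120/28391 ≈ -0.039449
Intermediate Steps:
L(v) = 40*v³ (L(v) = (v*20)*(v*(2*v)) = (20*v)*(2*v²) = 40*v³)
E(u) = 0
((16*35)*(2*(-1)) + E(L(-11)))/(24243 + 4148) = ((16*35)*(2*(-1)) + 0)/(24243 + 4148) = (560*(-2) + 0)/28391 = (-1120 + 0)*(1/28391) = -1120*1/28391 = -1120/28391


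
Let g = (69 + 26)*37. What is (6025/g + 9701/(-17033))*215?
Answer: 2946566830/11974199 ≈ 246.08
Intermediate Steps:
g = 3515 (g = 95*37 = 3515)
(6025/g + 9701/(-17033))*215 = (6025/3515 + 9701/(-17033))*215 = (6025*(1/3515) + 9701*(-1/17033))*215 = (1205/703 - 9701/17033)*215 = (13704962/11974199)*215 = 2946566830/11974199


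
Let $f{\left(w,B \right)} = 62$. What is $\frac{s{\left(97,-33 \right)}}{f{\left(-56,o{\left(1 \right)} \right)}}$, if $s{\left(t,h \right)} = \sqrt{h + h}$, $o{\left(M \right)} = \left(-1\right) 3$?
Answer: $\frac{i \sqrt{66}}{62} \approx 0.13103 i$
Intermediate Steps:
$o{\left(M \right)} = -3$
$s{\left(t,h \right)} = \sqrt{2} \sqrt{h}$ ($s{\left(t,h \right)} = \sqrt{2 h} = \sqrt{2} \sqrt{h}$)
$\frac{s{\left(97,-33 \right)}}{f{\left(-56,o{\left(1 \right)} \right)}} = \frac{\sqrt{2} \sqrt{-33}}{62} = \sqrt{2} i \sqrt{33} \cdot \frac{1}{62} = i \sqrt{66} \cdot \frac{1}{62} = \frac{i \sqrt{66}}{62}$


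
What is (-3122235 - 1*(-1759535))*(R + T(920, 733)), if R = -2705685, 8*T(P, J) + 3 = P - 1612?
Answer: 7374310668125/2 ≈ 3.6872e+12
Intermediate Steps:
T(P, J) = -1615/8 + P/8 (T(P, J) = -3/8 + (P - 1612)/8 = -3/8 + (-1612 + P)/8 = -3/8 + (-403/2 + P/8) = -1615/8 + P/8)
(-3122235 - 1*(-1759535))*(R + T(920, 733)) = (-3122235 - 1*(-1759535))*(-2705685 + (-1615/8 + (1/8)*920)) = (-3122235 + 1759535)*(-2705685 + (-1615/8 + 115)) = -1362700*(-2705685 - 695/8) = -1362700*(-21646175/8) = 7374310668125/2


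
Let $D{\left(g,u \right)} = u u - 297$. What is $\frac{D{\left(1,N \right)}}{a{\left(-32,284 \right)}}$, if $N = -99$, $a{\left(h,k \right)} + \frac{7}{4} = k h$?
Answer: $- \frac{38016}{36359} \approx -1.0456$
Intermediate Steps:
$a{\left(h,k \right)} = - \frac{7}{4} + h k$ ($a{\left(h,k \right)} = - \frac{7}{4} + k h = - \frac{7}{4} + h k$)
$D{\left(g,u \right)} = -297 + u^{2}$ ($D{\left(g,u \right)} = u^{2} - 297 = -297 + u^{2}$)
$\frac{D{\left(1,N \right)}}{a{\left(-32,284 \right)}} = \frac{-297 + \left(-99\right)^{2}}{- \frac{7}{4} - 9088} = \frac{-297 + 9801}{- \frac{7}{4} - 9088} = \frac{9504}{- \frac{36359}{4}} = 9504 \left(- \frac{4}{36359}\right) = - \frac{38016}{36359}$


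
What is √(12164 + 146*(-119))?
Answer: I*√5210 ≈ 72.18*I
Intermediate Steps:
√(12164 + 146*(-119)) = √(12164 - 17374) = √(-5210) = I*√5210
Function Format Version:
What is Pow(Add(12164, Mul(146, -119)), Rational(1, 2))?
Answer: Mul(I, Pow(5210, Rational(1, 2))) ≈ Mul(72.180, I)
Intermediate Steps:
Pow(Add(12164, Mul(146, -119)), Rational(1, 2)) = Pow(Add(12164, -17374), Rational(1, 2)) = Pow(-5210, Rational(1, 2)) = Mul(I, Pow(5210, Rational(1, 2)))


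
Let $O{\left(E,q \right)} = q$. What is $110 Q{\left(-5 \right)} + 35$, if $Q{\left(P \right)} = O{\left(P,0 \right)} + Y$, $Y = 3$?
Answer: $365$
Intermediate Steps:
$Q{\left(P \right)} = 3$ ($Q{\left(P \right)} = 0 + 3 = 3$)
$110 Q{\left(-5 \right)} + 35 = 110 \cdot 3 + 35 = 330 + 35 = 365$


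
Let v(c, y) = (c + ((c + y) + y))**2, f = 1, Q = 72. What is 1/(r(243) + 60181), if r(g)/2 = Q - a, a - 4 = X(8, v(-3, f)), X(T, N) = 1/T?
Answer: 4/241267 ≈ 1.6579e-5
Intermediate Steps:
v(c, y) = (2*c + 2*y)**2 (v(c, y) = (c + (c + 2*y))**2 = (2*c + 2*y)**2)
a = 33/8 (a = 4 + 1/8 = 33/8 ≈ 4.1250)
r(g) = 543/4 (r(g) = 2*(72 - 1*33/8) = 2*(72 - 33/8) = 2*(543/8) = 543/4)
1/(r(243) + 60181) = 1/(543/4 + 60181) = 1/(241267/4) = 4/241267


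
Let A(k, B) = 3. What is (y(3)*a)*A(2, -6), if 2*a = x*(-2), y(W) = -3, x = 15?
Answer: 135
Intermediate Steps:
a = -15 (a = (15*(-2))/2 = (½)*(-30) = -15)
(y(3)*a)*A(2, -6) = -3*(-15)*3 = 45*3 = 135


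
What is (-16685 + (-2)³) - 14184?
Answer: -30877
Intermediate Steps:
(-16685 + (-2)³) - 14184 = (-16685 - 8) - 14184 = -16693 - 14184 = -30877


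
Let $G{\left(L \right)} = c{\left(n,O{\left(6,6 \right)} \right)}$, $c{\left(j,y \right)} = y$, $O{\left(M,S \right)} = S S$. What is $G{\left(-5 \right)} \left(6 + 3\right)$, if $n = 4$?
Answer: $324$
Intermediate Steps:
$O{\left(M,S \right)} = S^{2}$
$G{\left(L \right)} = 36$ ($G{\left(L \right)} = 6^{2} = 36$)
$G{\left(-5 \right)} \left(6 + 3\right) = 36 \left(6 + 3\right) = 36 \cdot 9 = 324$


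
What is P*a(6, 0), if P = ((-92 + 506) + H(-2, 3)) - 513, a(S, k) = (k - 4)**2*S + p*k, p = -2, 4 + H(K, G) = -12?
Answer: -11040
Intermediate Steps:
H(K, G) = -16 (H(K, G) = -4 - 12 = -16)
a(S, k) = -2*k + S*(-4 + k)**2 (a(S, k) = (k - 4)**2*S - 2*k = (-4 + k)**2*S - 2*k = S*(-4 + k)**2 - 2*k = -2*k + S*(-4 + k)**2)
P = -115 (P = ((-92 + 506) - 16) - 513 = (414 - 16) - 513 = 398 - 513 = -115)
P*a(6, 0) = -115*(-2*0 + 6*(-4 + 0)**2) = -115*(0 + 6*(-4)**2) = -115*(0 + 6*16) = -115*(0 + 96) = -115*96 = -11040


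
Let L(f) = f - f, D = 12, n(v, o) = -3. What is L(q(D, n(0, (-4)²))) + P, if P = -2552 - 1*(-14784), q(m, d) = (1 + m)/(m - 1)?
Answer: 12232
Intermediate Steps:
q(m, d) = (1 + m)/(-1 + m)
L(f) = 0
P = 12232 (P = -2552 + 14784 = 12232)
L(q(D, n(0, (-4)²))) + P = 0 + 12232 = 12232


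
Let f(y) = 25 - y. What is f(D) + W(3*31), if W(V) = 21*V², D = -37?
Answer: 181691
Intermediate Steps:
f(D) + W(3*31) = (25 - 1*(-37)) + 21*(3*31)² = (25 + 37) + 21*93² = 62 + 21*8649 = 62 + 181629 = 181691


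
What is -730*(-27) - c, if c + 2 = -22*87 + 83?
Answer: 21543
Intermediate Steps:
c = -1833 (c = -2 + (-22*87 + 83) = -2 + (-1914 + 83) = -2 - 1831 = -1833)
-730*(-27) - c = -730*(-27) - 1*(-1833) = 19710 + 1833 = 21543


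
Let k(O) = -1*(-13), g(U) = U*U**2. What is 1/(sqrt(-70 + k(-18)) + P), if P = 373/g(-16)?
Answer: -1527808/956440441 - 16777216*I*sqrt(57)/956440441 ≈ -0.0015974 - 0.13243*I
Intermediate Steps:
g(U) = U**3
k(O) = 13
P = -373/4096 (P = 373/((-16)**3) = 373/(-4096) = 373*(-1/4096) = -373/4096 ≈ -0.091064)
1/(sqrt(-70 + k(-18)) + P) = 1/(sqrt(-70 + 13) - 373/4096) = 1/(sqrt(-57) - 373/4096) = 1/(I*sqrt(57) - 373/4096) = 1/(-373/4096 + I*sqrt(57))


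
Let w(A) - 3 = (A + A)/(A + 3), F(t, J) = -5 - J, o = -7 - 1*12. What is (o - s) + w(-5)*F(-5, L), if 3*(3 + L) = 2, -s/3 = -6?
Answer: -175/3 ≈ -58.333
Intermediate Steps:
s = 18 (s = -3*(-6) = 18)
o = -19 (o = -7 - 12 = -19)
L = -7/3 (L = -3 + (1/3)*2 = -3 + 2/3 = -7/3 ≈ -2.3333)
w(A) = 3 + 2*A/(3 + A) (w(A) = 3 + (A + A)/(A + 3) = 3 + (2*A)/(3 + A) = 3 + 2*A/(3 + A))
(o - s) + w(-5)*F(-5, L) = (-19 - 1*18) + ((9 + 5*(-5))/(3 - 5))*(-5 - 1*(-7/3)) = (-19 - 18) + ((9 - 25)/(-2))*(-5 + 7/3) = -37 - 1/2*(-16)*(-8/3) = -37 + 8*(-8/3) = -37 - 64/3 = -175/3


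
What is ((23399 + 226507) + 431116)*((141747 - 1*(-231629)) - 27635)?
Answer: 235457227302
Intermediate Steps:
((23399 + 226507) + 431116)*((141747 - 1*(-231629)) - 27635) = (249906 + 431116)*((141747 + 231629) - 27635) = 681022*(373376 - 27635) = 681022*345741 = 235457227302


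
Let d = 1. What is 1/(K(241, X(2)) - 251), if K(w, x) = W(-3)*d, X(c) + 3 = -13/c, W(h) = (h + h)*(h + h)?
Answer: -1/215 ≈ -0.0046512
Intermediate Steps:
W(h) = 4*h² (W(h) = (2*h)*(2*h) = 4*h²)
X(c) = -3 - 13/c
K(w, x) = 36 (K(w, x) = (4*(-3)²)*1 = (4*9)*1 = 36*1 = 36)
1/(K(241, X(2)) - 251) = 1/(36 - 251) = 1/(-215) = -1/215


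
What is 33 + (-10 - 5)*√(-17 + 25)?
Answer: 33 - 30*√2 ≈ -9.4264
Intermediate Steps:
33 + (-10 - 5)*√(-17 + 25) = 33 - 30*√2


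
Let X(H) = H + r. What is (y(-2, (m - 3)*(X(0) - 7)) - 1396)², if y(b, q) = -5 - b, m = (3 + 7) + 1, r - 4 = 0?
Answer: 1957201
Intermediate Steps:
r = 4 (r = 4 + 0 = 4)
m = 11 (m = 10 + 1 = 11)
X(H) = 4 + H (X(H) = H + 4 = 4 + H)
(y(-2, (m - 3)*(X(0) - 7)) - 1396)² = ((-5 - 1*(-2)) - 1396)² = ((-5 + 2) - 1396)² = (-3 - 1396)² = (-1399)² = 1957201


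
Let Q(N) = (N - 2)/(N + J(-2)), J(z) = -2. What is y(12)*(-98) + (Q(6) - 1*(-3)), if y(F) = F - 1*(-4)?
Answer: -1564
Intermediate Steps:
y(F) = 4 + F (y(F) = F + 4 = 4 + F)
Q(N) = 1 (Q(N) = (N - 2)/(N - 2) = (-2 + N)/(-2 + N) = 1)
y(12)*(-98) + (Q(6) - 1*(-3)) = (4 + 12)*(-98) + (1 - 1*(-3)) = 16*(-98) + (1 + 3) = -1568 + 4 = -1564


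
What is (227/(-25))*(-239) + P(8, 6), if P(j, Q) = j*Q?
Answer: 55453/25 ≈ 2218.1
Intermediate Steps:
P(j, Q) = Q*j
(227/(-25))*(-239) + P(8, 6) = (227/(-25))*(-239) + 6*8 = (227*(-1/25))*(-239) + 48 = -227/25*(-239) + 48 = 54253/25 + 48 = 55453/25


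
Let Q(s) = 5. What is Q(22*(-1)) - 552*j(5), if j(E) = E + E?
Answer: -5515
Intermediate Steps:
j(E) = 2*E
Q(22*(-1)) - 552*j(5) = 5 - 1104*5 = 5 - 552*10 = 5 - 5520 = -5515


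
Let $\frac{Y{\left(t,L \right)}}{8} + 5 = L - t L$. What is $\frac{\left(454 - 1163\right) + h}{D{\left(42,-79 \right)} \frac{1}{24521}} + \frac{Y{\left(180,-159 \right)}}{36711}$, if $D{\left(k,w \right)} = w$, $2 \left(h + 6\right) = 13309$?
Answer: $- \frac{10693326161465}{5800338} \approx -1.8436 \cdot 10^{6}$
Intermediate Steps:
$h = \frac{13297}{2}$ ($h = -6 + \frac{1}{2} \cdot 13309 = -6 + \frac{13309}{2} = \frac{13297}{2} \approx 6648.5$)
$Y{\left(t,L \right)} = -40 + 8 L - 8 L t$ ($Y{\left(t,L \right)} = -40 + 8 \left(L - t L\right) = -40 + 8 \left(L - L t\right) = -40 - \left(- 8 L + 8 L t\right) = -40 + 8 L - 8 L t$)
$\frac{\left(454 - 1163\right) + h}{D{\left(42,-79 \right)} \frac{1}{24521}} + \frac{Y{\left(180,-159 \right)}}{36711} = \frac{\left(454 - 1163\right) + \frac{13297}{2}}{\left(-79\right) \frac{1}{24521}} + \frac{-40 + 8 \left(-159\right) - \left(-1272\right) 180}{36711} = \frac{-709 + \frac{13297}{2}}{\left(-79\right) \frac{1}{24521}} + \left(-40 - 1272 + 228960\right) \frac{1}{36711} = \frac{11879}{2 \left(- \frac{79}{24521}\right)} + 227648 \cdot \frac{1}{36711} = \frac{11879}{2} \left(- \frac{24521}{79}\right) + \frac{227648}{36711} = - \frac{291284959}{158} + \frac{227648}{36711} = - \frac{10693326161465}{5800338}$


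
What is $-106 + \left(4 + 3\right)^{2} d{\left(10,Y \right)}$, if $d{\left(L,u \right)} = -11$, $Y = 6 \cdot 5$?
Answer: $-645$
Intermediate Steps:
$Y = 30$
$-106 + \left(4 + 3\right)^{2} d{\left(10,Y \right)} = -106 + \left(4 + 3\right)^{2} \left(-11\right) = -106 + 7^{2} \left(-11\right) = -106 + 49 \left(-11\right) = -106 - 539 = -645$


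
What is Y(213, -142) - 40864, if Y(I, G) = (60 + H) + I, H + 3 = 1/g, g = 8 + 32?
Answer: -1623759/40 ≈ -40594.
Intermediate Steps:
g = 40
H = -119/40 (H = -3 + 1/40 = -119/40 ≈ -2.9750)
Y(I, G) = 2281/40 + I (Y(I, G) = (60 - 119/40) + I = 2281/40 + I)
Y(213, -142) - 40864 = (2281/40 + 213) - 40864 = 10801/40 - 40864 = -1623759/40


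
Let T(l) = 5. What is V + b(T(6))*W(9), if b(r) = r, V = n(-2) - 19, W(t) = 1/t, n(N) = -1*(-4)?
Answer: -130/9 ≈ -14.444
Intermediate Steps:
n(N) = 4
V = -15 (V = 4 - 19 = -15)
V + b(T(6))*W(9) = -15 + 5/9 = -130/9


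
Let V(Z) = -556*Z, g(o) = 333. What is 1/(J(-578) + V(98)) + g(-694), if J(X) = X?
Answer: 18336977/55066 ≈ 333.00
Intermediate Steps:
1/(J(-578) + V(98)) + g(-694) = 1/(-578 - 556*98) + 333 = 1/(-578 - 54488) + 333 = 1/(-55066) + 333 = -1/55066 + 333 = 18336977/55066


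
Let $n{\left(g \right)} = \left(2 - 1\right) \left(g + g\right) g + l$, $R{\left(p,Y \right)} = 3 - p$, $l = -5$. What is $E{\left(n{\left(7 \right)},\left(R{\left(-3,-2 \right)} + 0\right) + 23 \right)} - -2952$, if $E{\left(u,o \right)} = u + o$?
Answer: $3074$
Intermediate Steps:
$n{\left(g \right)} = -5 + 2 g^{2}$ ($n{\left(g \right)} = \left(2 - 1\right) \left(g + g\right) g - 5 = 1 \cdot 2 g g - 5 = 2 g g - 5 = 2 g^{2} - 5 = -5 + 2 g^{2}$)
$E{\left(u,o \right)} = o + u$
$E{\left(n{\left(7 \right)},\left(R{\left(-3,-2 \right)} + 0\right) + 23 \right)} - -2952 = \left(\left(\left(\left(3 - -3\right) + 0\right) + 23\right) - \left(5 - 2 \cdot 7^{2}\right)\right) - -2952 = \left(\left(\left(\left(3 + 3\right) + 0\right) + 23\right) + \left(-5 + 2 \cdot 49\right)\right) + 2952 = \left(\left(\left(6 + 0\right) + 23\right) + \left(-5 + 98\right)\right) + 2952 = \left(\left(6 + 23\right) + 93\right) + 2952 = \left(29 + 93\right) + 2952 = 122 + 2952 = 3074$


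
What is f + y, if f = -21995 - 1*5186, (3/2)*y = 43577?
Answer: 5611/3 ≈ 1870.3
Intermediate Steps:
y = 87154/3 (y = (2/3)*43577 = 87154/3 ≈ 29051.)
f = -27181 (f = -21995 - 5186 = -27181)
f + y = -27181 + 87154/3 = 5611/3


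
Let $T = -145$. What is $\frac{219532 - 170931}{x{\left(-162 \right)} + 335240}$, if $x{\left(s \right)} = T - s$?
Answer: $\frac{48601}{335257} \approx 0.14497$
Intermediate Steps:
$x{\left(s \right)} = -145 - s$
$\frac{219532 - 170931}{x{\left(-162 \right)} + 335240} = \frac{219532 - 170931}{\left(-145 - -162\right) + 335240} = \frac{48601}{\left(-145 + 162\right) + 335240} = \frac{48601}{17 + 335240} = \frac{48601}{335257}$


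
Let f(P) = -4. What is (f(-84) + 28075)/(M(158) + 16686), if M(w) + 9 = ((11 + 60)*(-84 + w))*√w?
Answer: -468140067/4083391199 + 147485034*√158/4083391199 ≈ 0.33935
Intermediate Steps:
M(w) = -9 + √w*(-5964 + 71*w) (M(w) = -9 + ((11 + 60)*(-84 + w))*√w = -9 + (71*(-84 + w))*√w = -9 + (-5964 + 71*w)*√w = -9 + √w*(-5964 + 71*w))
(f(-84) + 28075)/(M(158) + 16686) = (-4 + 28075)/((-9 - 5964*√158 + 71*158^(3/2)) + 16686) = 28071/((-9 - 5964*√158 + 71*(158*√158)) + 16686) = 28071/((-9 - 5964*√158 + 11218*√158) + 16686) = 28071/((-9 + 5254*√158) + 16686) = 28071/(16677 + 5254*√158)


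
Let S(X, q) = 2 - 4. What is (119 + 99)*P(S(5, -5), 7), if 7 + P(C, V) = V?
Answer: 0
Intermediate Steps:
S(X, q) = -2
P(C, V) = -7 + V
(119 + 99)*P(S(5, -5), 7) = (119 + 99)*(-7 + 7) = 218*0 = 0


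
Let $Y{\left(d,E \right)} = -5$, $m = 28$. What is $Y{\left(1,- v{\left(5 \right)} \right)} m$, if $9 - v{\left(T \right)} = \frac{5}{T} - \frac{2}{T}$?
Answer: $-140$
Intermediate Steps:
$v{\left(T \right)} = 9 - \frac{3}{T}$ ($v{\left(T \right)} = 9 - \left(\frac{5}{T} - \frac{2}{T}\right) = 9 - \frac{3}{T}$)
$Y{\left(1,- v{\left(5 \right)} \right)} m = \left(-5\right) 28 = -140$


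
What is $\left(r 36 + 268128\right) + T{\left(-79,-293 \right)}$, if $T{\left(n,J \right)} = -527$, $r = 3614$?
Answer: $397705$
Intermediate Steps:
$\left(r 36 + 268128\right) + T{\left(-79,-293 \right)} = \left(3614 \cdot 36 + 268128\right) - 527 = \left(130104 + 268128\right) - 527 = 398232 - 527 = 397705$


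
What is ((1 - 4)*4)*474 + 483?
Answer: -5205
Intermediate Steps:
((1 - 4)*4)*474 + 483 = -3*4*474 + 483 = -12*474 + 483 = -5688 + 483 = -5205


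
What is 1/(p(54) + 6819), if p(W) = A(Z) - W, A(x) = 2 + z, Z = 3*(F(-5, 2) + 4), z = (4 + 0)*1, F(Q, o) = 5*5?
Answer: 1/6771 ≈ 0.00014769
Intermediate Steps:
F(Q, o) = 25
z = 4 (z = 4*1 = 4)
Z = 87 (Z = 3*(25 + 4) = 3*29 = 87)
A(x) = 6 (A(x) = 2 + 4 = 6)
p(W) = 6 - W
1/(p(54) + 6819) = 1/((6 - 1*54) + 6819) = 1/((6 - 54) + 6819) = 1/(-48 + 6819) = 1/6771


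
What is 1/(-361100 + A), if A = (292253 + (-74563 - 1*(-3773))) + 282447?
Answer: 1/142810 ≈ 7.0023e-6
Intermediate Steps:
A = 503910 (A = (292253 + (-74563 + 3773)) + 282447 = (292253 - 70790) + 282447 = 221463 + 282447 = 503910)
1/(-361100 + A) = 1/(-361100 + 503910) = 1/142810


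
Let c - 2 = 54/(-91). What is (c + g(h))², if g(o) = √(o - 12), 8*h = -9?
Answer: -738433/66248 + 64*I*√210/91 ≈ -11.146 + 10.192*I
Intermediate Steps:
h = -9/8 (h = (⅛)*(-9) = -9/8 ≈ -1.1250)
g(o) = √(-12 + o)
c = 128/91 (c = 2 + 54/(-91) = 2 + 54*(-1/91) = 2 - 54/91 = 128/91 ≈ 1.4066)
(c + g(h))² = (128/91 + √(-12 - 9/8))² = (128/91 + √(-105/8))² = (128/91 + I*√210/4)²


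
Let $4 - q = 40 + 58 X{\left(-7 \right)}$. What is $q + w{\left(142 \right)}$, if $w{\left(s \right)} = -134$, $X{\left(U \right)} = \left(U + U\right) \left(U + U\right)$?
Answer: $-11538$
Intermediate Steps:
$X{\left(U \right)} = 4 U^{2}$ ($X{\left(U \right)} = 2 U 2 U = 4 U^{2}$)
$q = -11404$ ($q = 4 - \left(40 + 58 \cdot 4 \left(-7\right)^{2}\right) = 4 - \left(40 + 58 \cdot 4 \cdot 49\right) = 4 - \left(40 + 58 \cdot 196\right) = 4 - \left(40 + 11368\right) = 4 - 11408 = -11404$)
$q + w{\left(142 \right)} = -11404 - 134 = -11538$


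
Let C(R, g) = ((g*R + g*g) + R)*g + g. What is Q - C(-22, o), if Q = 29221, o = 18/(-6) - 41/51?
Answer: 3915127373/132651 ≈ 29515.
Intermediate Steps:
o = -194/51 (o = 18*(-⅙) - 41*1/51 = -3 - 41/51 = -194/51 ≈ -3.8039)
C(R, g) = g + g*(R + g² + R*g) (C(R, g) = ((R*g + g²) + R)*g + g = ((g² + R*g) + R)*g + g = (R + g² + R*g)*g + g = g*(R + g² + R*g) + g = g + g*(R + g² + R*g))
Q - C(-22, o) = 29221 - (-194)*(1 - 22 + (-194/51)² - 22*(-194/51))/51 = 29221 - (-194)*(1 - 22 + 37636/2601 + 4268/51)/51 = 29221 - (-194)*200683/(51*2601) = 29221 - 1*(-38932502/132651) = 29221 + 38932502/132651 = 3915127373/132651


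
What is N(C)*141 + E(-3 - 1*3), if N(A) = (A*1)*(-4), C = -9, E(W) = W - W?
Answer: 5076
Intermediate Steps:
E(W) = 0
N(A) = -4*A (N(A) = A*(-4) = -4*A)
N(C)*141 + E(-3 - 1*3) = -4*(-9)*141 + 0 = 36*141 + 0 = 5076 + 0 = 5076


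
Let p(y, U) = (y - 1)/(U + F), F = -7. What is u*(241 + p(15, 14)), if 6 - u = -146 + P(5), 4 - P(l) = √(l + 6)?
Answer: 35964 + 243*√11 ≈ 36770.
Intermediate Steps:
P(l) = 4 - √(6 + l) (P(l) = 4 - √(l + 6) = 4 - √(6 + l))
p(y, U) = (-1 + y)/(-7 + U) (p(y, U) = (y - 1)/(U - 7) = (-1 + y)/(-7 + U))
u = 148 + √11 (u = 6 - (-146 + (4 - √(6 + 5))) = 6 - (-146 + (4 - √11)) = 6 - (-142 - √11) = 6 + (142 + √11) = 148 + √11 ≈ 151.32)
u*(241 + p(15, 14)) = (148 + √11)*(241 + (-1 + 15)/(-7 + 14)) = (148 + √11)*(241 + 14/7) = (148 + √11)*(241 + (⅐)*14) = (148 + √11)*(241 + 2) = (148 + √11)*243 = 35964 + 243*√11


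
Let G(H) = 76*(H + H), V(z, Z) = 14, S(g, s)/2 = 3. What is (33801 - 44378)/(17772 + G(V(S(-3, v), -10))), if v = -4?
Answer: -10577/19900 ≈ -0.53151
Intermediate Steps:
S(g, s) = 6 (S(g, s) = 2*3 = 6)
G(H) = 152*H (G(H) = 76*(2*H) = 152*H)
(33801 - 44378)/(17772 + G(V(S(-3, v), -10))) = (33801 - 44378)/(17772 + 152*14) = -10577/(17772 + 2128) = -10577/19900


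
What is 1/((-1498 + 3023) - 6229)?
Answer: -1/4704 ≈ -0.00021259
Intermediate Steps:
1/((-1498 + 3023) - 6229) = 1/(1525 - 6229) = 1/(-4704) = -1/4704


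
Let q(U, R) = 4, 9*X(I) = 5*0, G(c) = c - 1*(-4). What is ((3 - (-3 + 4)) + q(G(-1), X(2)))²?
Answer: 36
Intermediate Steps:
G(c) = 4 + c (G(c) = c + 4 = 4 + c)
X(I) = 0 (X(I) = (5*0)/9 = (⅑)*0 = 0)
((3 - (-3 + 4)) + q(G(-1), X(2)))² = ((3 - (-3 + 4)) + 4)² = ((3 - 1*1) + 4)² = ((3 - 1) + 4)² = (2 + 4)² = 6² = 36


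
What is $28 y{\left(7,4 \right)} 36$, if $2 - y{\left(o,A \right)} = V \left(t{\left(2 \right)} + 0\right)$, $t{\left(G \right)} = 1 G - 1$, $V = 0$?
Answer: $2016$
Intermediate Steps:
$t{\left(G \right)} = -1 + G$ ($t{\left(G \right)} = G - 1 = -1 + G$)
$y{\left(o,A \right)} = 2$ ($y{\left(o,A \right)} = 2 - 0 \left(\left(-1 + 2\right) + 0\right) = 2 - 0 \left(1 + 0\right) = 2 - 0 \cdot 1 = 2 - 0 = 2 + 0 = 2$)
$28 y{\left(7,4 \right)} 36 = 28 \cdot 2 \cdot 36 = 56 \cdot 36 = 2016$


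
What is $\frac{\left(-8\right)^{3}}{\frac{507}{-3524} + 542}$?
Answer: $- \frac{1804288}{1909501} \approx -0.9449$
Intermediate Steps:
$\frac{\left(-8\right)^{3}}{\frac{507}{-3524} + 542} = - \frac{512}{507 \left(- \frac{1}{3524}\right) + 542} = - \frac{512}{- \frac{507}{3524} + 542} = - \frac{512}{\frac{1909501}{3524}} = \left(-512\right) \frac{3524}{1909501} = - \frac{1804288}{1909501}$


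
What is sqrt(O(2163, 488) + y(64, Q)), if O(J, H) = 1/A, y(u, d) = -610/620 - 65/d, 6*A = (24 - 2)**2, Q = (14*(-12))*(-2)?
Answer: I*sqrt(955797549)/28644 ≈ 1.0793*I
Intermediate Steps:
Q = 336 (Q = -168*(-2) = 336)
A = 242/3 (A = (24 - 2)**2/6 = (1/6)*22**2 = (1/6)*484 = 242/3 ≈ 80.667)
y(u, d) = -61/62 - 65/d (y(u, d) = -610*1/620 - 65/d = -61/62 - 65/d)
O(J, H) = 3/242 (O(J, H) = 1/(242/3) = 3/242)
sqrt(O(2163, 488) + y(64, Q)) = sqrt(3/242 + (-61/62 - 65/336)) = sqrt(3/242 - 12263/10416) = sqrt(-1468199/1260336) = I*sqrt(955797549)/28644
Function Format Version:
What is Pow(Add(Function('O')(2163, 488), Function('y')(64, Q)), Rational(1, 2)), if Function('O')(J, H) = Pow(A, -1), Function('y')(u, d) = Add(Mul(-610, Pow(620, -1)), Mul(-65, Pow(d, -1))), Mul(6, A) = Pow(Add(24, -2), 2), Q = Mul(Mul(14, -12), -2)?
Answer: Mul(Rational(1, 28644), I, Pow(955797549, Rational(1, 2))) ≈ Mul(1.0793, I)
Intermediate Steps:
Q = 336 (Q = Mul(-168, -2) = 336)
A = Rational(242, 3) (A = Mul(Rational(1, 6), Pow(Add(24, -2), 2)) = Mul(Rational(1, 6), Pow(22, 2)) = Mul(Rational(1, 6), 484) = Rational(242, 3) ≈ 80.667)
Function('y')(u, d) = Add(Rational(-61, 62), Mul(-65, Pow(d, -1))) (Function('y')(u, d) = Add(Mul(-610, Rational(1, 620)), Mul(-65, Pow(d, -1))) = Add(Rational(-61, 62), Mul(-65, Pow(d, -1))))
Function('O')(J, H) = Rational(3, 242) (Function('O')(J, H) = Pow(Rational(242, 3), -1) = Rational(3, 242))
Pow(Add(Function('O')(2163, 488), Function('y')(64, Q)), Rational(1, 2)) = Pow(Add(Rational(3, 242), Add(Rational(-61, 62), Mul(-65, Pow(336, -1)))), Rational(1, 2)) = Pow(Add(Rational(3, 242), Add(Rational(-61, 62), Mul(-65, Rational(1, 336)))), Rational(1, 2)) = Pow(Add(Rational(3, 242), Add(Rational(-61, 62), Rational(-65, 336))), Rational(1, 2)) = Pow(Add(Rational(3, 242), Rational(-12263, 10416)), Rational(1, 2)) = Pow(Rational(-1468199, 1260336), Rational(1, 2)) = Mul(Rational(1, 28644), I, Pow(955797549, Rational(1, 2)))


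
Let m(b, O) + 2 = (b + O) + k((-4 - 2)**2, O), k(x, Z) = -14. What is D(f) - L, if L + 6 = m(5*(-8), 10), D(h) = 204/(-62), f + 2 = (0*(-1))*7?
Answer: 1510/31 ≈ 48.710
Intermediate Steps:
f = -2 (f = -2 + (0*(-1))*7 = -2 + 0*7 = -2 + 0 = -2)
D(h) = -102/31 (D(h) = 204*(-1/62) = -102/31)
m(b, O) = -16 + O + b (m(b, O) = -2 + ((b + O) - 14) = -2 + ((O + b) - 14) = -2 + (-14 + O + b) = -16 + O + b)
L = -52 (L = -6 + (-16 + 10 + 5*(-8)) = -6 + (-16 + 10 - 40) = -6 - 46 = -52)
D(f) - L = -102/31 - 1*(-52) = -102/31 + 52 = 1510/31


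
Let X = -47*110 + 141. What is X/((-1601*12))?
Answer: 5029/19212 ≈ 0.26176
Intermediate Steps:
X = -5029 (X = -5170 + 141 = -5029)
X/((-1601*12)) = -5029/((-1601*12)) = -5029/(-19212) = -5029*(-1/19212) = 5029/19212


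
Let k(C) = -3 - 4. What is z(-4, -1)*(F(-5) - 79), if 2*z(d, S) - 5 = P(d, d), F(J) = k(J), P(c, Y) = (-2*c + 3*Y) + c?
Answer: 129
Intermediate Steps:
P(c, Y) = -c + 3*Y
k(C) = -7
F(J) = -7
z(d, S) = 5/2 + d (z(d, S) = 5/2 + (-d + 3*d)/2 = 5/2 + (2*d)/2 = 5/2 + d)
z(-4, -1)*(F(-5) - 79) = (5/2 - 4)*(-7 - 79) = -3/2*(-86) = 129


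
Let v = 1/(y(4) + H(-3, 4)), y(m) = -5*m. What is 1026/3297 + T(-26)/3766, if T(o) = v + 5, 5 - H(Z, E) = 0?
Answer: 1385779/4434465 ≈ 0.31250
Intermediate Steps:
H(Z, E) = 5 (H(Z, E) = 5 - 1*0 = 5 + 0 = 5)
v = -1/15 (v = 1/(-5*4 + 5) = 1/(-20 + 5) = 1/(-15) = -1/15 ≈ -0.066667)
T(o) = 74/15 (T(o) = -1/15 + 5 = 74/15)
1026/3297 + T(-26)/3766 = 1026/3297 + (74/15)/3766 = 1026*(1/3297) + (74/15)*(1/3766) = 342/1099 + 37/28245 = 1385779/4434465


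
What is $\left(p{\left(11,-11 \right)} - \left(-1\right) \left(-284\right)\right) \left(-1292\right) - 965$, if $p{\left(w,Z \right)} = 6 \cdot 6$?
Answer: $319451$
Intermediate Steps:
$p{\left(w,Z \right)} = 36$
$\left(p{\left(11,-11 \right)} - \left(-1\right) \left(-284\right)\right) \left(-1292\right) - 965 = \left(36 - \left(-1\right) \left(-284\right)\right) \left(-1292\right) - 965 = \left(36 - 284\right) \left(-1292\right) - 965 = \left(-248\right) \left(-1292\right) - 965 = 320416 - 965 = 319451$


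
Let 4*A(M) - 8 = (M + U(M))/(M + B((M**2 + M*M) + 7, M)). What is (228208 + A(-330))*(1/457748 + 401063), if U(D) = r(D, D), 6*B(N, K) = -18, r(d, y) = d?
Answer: 4650478557144310625/50810028 ≈ 9.1527e+10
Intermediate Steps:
B(N, K) = -3 (B(N, K) = (1/6)*(-18) = -3)
U(D) = D
A(M) = 2 + M/(2*(-3 + M)) (A(M) = 2 + ((M + M)/(M - 3))/4 = 2 + ((2*M)/(-3 + M))/4 = 2 + (2*M/(-3 + M))/4 = 2 + M/(2*(-3 + M)))
(228208 + A(-330))*(1/457748 + 401063) = (228208 + (-12 + 5*(-330))/(2*(-3 - 330)))*(1/457748 + 401063) = (228208 + (1/2)*(-12 - 1650)/(-333))*(1/457748 + 401063) = (228208 + (1/2)*(-1/333)*(-1662))*(183585786125/457748) = (228208 + 277/111)*(183585786125/457748) = (25331365/111)*(183585786125/457748) = 4650478557144310625/50810028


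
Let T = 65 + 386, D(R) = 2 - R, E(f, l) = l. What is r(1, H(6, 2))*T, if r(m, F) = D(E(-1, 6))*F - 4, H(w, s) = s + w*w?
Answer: -70356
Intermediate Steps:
H(w, s) = s + w²
T = 451
r(m, F) = -4 - 4*F (r(m, F) = (2 - 1*6)*F - 4 = (2 - 6)*F - 4 = -4*F - 4 = -4 - 4*F)
r(1, H(6, 2))*T = (-4 - 4*(2 + 6²))*451 = (-4 - 4*(2 + 36))*451 = (-4 - 4*38)*451 = (-4 - 152)*451 = -156*451 = -70356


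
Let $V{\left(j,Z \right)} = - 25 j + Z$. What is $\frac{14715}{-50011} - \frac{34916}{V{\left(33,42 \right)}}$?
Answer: $\frac{59815939}{1350297} \approx 44.298$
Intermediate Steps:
$V{\left(j,Z \right)} = Z - 25 j$
$\frac{14715}{-50011} - \frac{34916}{V{\left(33,42 \right)}} = \frac{14715}{-50011} - \frac{34916}{42 - 825} = 14715 \left(- \frac{1}{50011}\right) - \frac{34916}{42 - 825} = - \frac{14715}{50011} - \frac{34916}{-783} = - \frac{14715}{50011} - - \frac{1204}{27} = - \frac{14715}{50011} + \frac{1204}{27} = \frac{59815939}{1350297}$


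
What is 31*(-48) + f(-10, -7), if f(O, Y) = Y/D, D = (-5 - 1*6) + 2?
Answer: -13385/9 ≈ -1487.2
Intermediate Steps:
D = -9 (D = (-5 - 6) + 2 = -11 + 2 = -9)
f(O, Y) = -Y/9 (f(O, Y) = Y/(-9) = Y*(-1/9) = -Y/9)
31*(-48) + f(-10, -7) = 31*(-48) - 1/9*(-7) = -1488 + 7/9 = -13385/9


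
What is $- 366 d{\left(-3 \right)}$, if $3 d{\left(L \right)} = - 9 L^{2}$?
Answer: $9882$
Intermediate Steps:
$d{\left(L \right)} = - 3 L^{2}$ ($d{\left(L \right)} = \frac{\left(-9\right) L^{2}}{3} = - 3 L^{2}$)
$- 366 d{\left(-3 \right)} = - 366 \left(- 3 \left(-3\right)^{2}\right) = - 366 \left(\left(-3\right) 9\right) = \left(-366\right) \left(-27\right) = 9882$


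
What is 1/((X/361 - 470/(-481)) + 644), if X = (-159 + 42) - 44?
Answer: 173641/111917033 ≈ 0.0015515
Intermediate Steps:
X = -161 (X = -117 - 44 = -161)
1/((X/361 - 470/(-481)) + 644) = 1/((-161/361 - 470/(-481)) + 644) = 1/((-161*1/361 - 470*(-1/481)) + 644) = 1/((-161/361 + 470/481) + 644) = 1/(92229/173641 + 644) = 1/(111917033/173641) = 173641/111917033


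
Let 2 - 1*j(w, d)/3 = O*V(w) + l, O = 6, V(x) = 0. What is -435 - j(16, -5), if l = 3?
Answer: -432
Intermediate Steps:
j(w, d) = -3 (j(w, d) = 6 - 3*(6*0 + 3) = 6 - 3*(0 + 3) = 6 - 3*3 = 6 - 9 = -3)
-435 - j(16, -5) = -435 - 1*(-3) = -435 + 3 = -432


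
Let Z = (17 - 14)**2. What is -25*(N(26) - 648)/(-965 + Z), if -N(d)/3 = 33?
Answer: -18675/956 ≈ -19.535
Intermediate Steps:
N(d) = -99 (N(d) = -3*33 = -99)
Z = 9 (Z = 3**2 = 9)
-25*(N(26) - 648)/(-965 + Z) = -25*(-99 - 648)/(-965 + 9) = -(-18675)/(-956) = -(-18675)*(-1)/956 = -25*747/956 = -18675/956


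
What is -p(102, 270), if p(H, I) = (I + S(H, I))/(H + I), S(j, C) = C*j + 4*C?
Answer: -4815/62 ≈ -77.661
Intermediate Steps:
S(j, C) = 4*C + C*j
p(H, I) = (I + I*(4 + H))/(H + I)
-p(102, 270) = -270*(5 + 102)/(102 + 270) = -270*107/372 = -1*4815/62 = -4815/62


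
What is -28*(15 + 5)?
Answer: -560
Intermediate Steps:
-28*(15 + 5) = -28*20 = -560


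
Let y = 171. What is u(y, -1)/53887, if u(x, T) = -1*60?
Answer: -60/53887 ≈ -0.0011134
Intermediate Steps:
u(x, T) = -60
u(y, -1)/53887 = -60/53887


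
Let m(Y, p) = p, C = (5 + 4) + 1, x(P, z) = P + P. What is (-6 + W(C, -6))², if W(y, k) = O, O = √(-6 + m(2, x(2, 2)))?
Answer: (6 - I*√2)² ≈ 34.0 - 16.971*I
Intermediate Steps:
x(P, z) = 2*P
C = 10 (C = 9 + 1 = 10)
O = I*√2 (O = √(-6 + 2*2) = √(-6 + 4) = √(-2) = I*√2 ≈ 1.4142*I)
W(y, k) = I*√2
(-6 + W(C, -6))² = (-6 + I*√2)²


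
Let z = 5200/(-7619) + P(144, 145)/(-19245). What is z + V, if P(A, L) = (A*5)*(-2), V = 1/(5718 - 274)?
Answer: -32328542967/53216063588 ≈ -0.60750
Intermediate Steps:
V = 1/5444 ≈ 0.00018369
P(A, L) = -10*A (P(A, L) = (5*A)*(-2) = -10*A)
z = -5940176/9775177 (z = 5200/(-7619) - 10*144/(-19245) = 5200*(-1/7619) - 1440*(-1/19245) = -5200/7619 + 96/1283 = -5940176/9775177 ≈ -0.60768)
z + V = -5940176/9775177 + 1/5444 = -32328542967/53216063588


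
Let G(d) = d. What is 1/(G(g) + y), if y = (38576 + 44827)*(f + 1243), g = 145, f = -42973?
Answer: -1/3480407045 ≈ -2.8732e-10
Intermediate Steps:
y = -3480407190 (y = (38576 + 44827)*(-42973 + 1243) = 83403*(-41730) = -3480407190)
1/(G(g) + y) = 1/(145 - 3480407190) = 1/(-3480407045) = -1/3480407045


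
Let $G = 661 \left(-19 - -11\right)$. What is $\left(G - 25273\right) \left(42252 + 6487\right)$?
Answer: $-1489512579$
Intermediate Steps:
$G = -5288$ ($G = 661 \left(-19 + 11\right) = 661 \left(-8\right) = -5288$)
$\left(G - 25273\right) \left(42252 + 6487\right) = \left(-5288 - 25273\right) \left(42252 + 6487\right) = \left(-30561\right) 48739 = -1489512579$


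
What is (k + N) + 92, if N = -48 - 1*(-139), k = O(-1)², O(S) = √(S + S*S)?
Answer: 183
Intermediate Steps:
O(S) = √(S + S²)
k = 0 (k = (√(-(1 - 1)))² = (√(-1*0))² = (√0)² = 0² = 0)
N = 91 (N = -48 + 139 = 91)
(k + N) + 92 = (0 + 91) + 92 = 91 + 92 = 183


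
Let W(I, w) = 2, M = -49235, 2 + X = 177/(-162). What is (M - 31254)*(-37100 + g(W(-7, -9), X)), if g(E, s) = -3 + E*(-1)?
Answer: 2986544345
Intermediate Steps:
X = -167/54 (X = -2 + 177/(-162) = -2 + 177*(-1/162) = -2 - 59/54 = -167/54 ≈ -3.0926)
g(E, s) = -3 - E
(M - 31254)*(-37100 + g(W(-7, -9), X)) = (-49235 - 31254)*(-37100 + (-3 - 1*2)) = -80489*(-37100 + (-3 - 2)) = -80489*(-37100 - 5) = -80489*(-37105) = 2986544345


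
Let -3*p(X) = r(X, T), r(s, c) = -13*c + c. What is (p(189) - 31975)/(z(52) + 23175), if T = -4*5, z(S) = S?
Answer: -32055/23227 ≈ -1.3801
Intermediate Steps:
T = -20
r(s, c) = -12*c
p(X) = -80 (p(X) = -(-4)*(-20) = -⅓*240 = -80)
(p(189) - 31975)/(z(52) + 23175) = (-80 - 31975)/(52 + 23175) = -32055/23227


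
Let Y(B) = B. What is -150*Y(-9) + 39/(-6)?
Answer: 2687/2 ≈ 1343.5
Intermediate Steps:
-150*Y(-9) + 39/(-6) = -150*(-9) + 39/(-6) = 1350 + 39*(-⅙) = 1350 - 13/2 = 2687/2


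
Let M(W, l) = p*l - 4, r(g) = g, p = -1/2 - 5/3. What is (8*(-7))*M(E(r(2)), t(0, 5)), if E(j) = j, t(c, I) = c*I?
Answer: 224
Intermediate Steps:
p = -13/6 (p = -1*1/2 - 5*1/3 = -1/2 - 5/3 = -13/6 ≈ -2.1667)
t(c, I) = I*c
M(W, l) = -4 - 13*l/6 (M(W, l) = -13*l/6 - 4 = -4 - 13*l/6)
(8*(-7))*M(E(r(2)), t(0, 5)) = (8*(-7))*(-4 - 65*0/6) = -56*(-4 - 13/6*0) = -56*(-4 + 0) = -56*(-4) = 224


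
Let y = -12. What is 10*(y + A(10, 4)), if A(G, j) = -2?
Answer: -140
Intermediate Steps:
10*(y + A(10, 4)) = 10*(-12 - 2) = 10*(-14) = -140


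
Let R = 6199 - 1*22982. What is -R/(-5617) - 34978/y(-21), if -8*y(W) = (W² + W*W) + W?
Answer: 37983445/117957 ≈ 322.01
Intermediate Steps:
R = -16783 (R = 6199 - 22982 = -16783)
y(W) = -W²/4 - W/8 (y(W) = -((W² + W*W) + W)/8 = -((W² + W²) + W)/8 = -(2*W² + W)/8 = -(W + 2*W²)/8 = -W²/4 - W/8)
-R/(-5617) - 34978/y(-21) = -1*(-16783)/(-5617) - 34978*8/(21*(1 + 2*(-21))) = 16783*(-1/5617) - 34978*8/(21*(1 - 42)) = -16783/5617 - 34978/((-⅛*(-21)*(-41))) = -16783/5617 - 34978/(-861/8) = -16783/5617 - 34978*(-8/861) = -16783/5617 + 279824/861 = 37983445/117957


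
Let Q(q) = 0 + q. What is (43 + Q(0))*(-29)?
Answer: -1247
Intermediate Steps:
Q(q) = q
(43 + Q(0))*(-29) = (43 + 0)*(-29) = 43*(-29) = -1247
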